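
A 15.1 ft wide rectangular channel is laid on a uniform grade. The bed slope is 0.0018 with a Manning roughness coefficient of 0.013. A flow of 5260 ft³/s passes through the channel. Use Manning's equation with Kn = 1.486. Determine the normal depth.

y_n = 22.6 ft

Manning's equation rearranged: A R^(2/3) = nQ / (1.486·√S) = 0.013 × 5260 / (1.486 × √0.0018) = 1085.
Trying y = 27.5 ft: A R^(2/3) = 1359 — too large.
Trying y = 20 ft: A R^(2/3) = 938.8 — too small.
Trying y = 22.6 ft: A R^(2/3) = 1084 — ≈ 1085.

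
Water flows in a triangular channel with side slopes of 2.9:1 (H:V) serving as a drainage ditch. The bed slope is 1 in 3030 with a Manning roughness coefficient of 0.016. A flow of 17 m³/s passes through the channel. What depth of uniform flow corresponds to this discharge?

y_n = 2.23 m

Manning's equation rearranged: A R^(2/3) = nQ / (1·√S) = 0.016 × 17 / (√0.00033) = 14.97.
Trying y = 2.41 m: A R^(2/3) = 18.37 — over.
Trying y = 2.23 m: A R^(2/3) = 14.94 — matches.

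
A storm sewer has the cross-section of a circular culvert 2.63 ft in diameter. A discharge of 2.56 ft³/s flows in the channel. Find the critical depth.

y_c = 0.516 ft

At critical depth, Q² T / (g A³) = 1, i.e. A³/T = Q²/g = 2.56²/32.2 = 0.2035.
Trying y = 0.426 ft: A³/T = 0.09612 — too small.
Trying y = 0.578 ft: A³/T = 0.3181 — too large.
Trying y = 0.516 ft: A³/T = 0.204 — ≈ 0.2035.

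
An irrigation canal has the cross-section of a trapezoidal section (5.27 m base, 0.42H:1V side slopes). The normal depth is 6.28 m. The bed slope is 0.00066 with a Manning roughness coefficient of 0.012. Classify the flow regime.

With bottom width b = 5.27 m and side slope z = 0.42: A = (b + zy)y = (5.27 + 0.42×6.28)×6.28 = 49.66 m²; P = b + 2y√(1+z²) = 5.27 + 2×6.28×1.085 = 18.89 m.
Hydraulic radius R = A/P = 49.66/18.89 = 2.628 m.
V = (1/n) R^(2/3) √S = (1/0.012) × 2.628^(2/3) × √0.00066 = 4.078 m/s. Hydraulic depth D_h = A/T = 49.66/10.55 = 4.709 m.
Froude number Fr = V/√(g·D_h) = 4.078/√(9.81×4.709) = 0.6, which is less than 1, so the flow is subcritical.

subcritical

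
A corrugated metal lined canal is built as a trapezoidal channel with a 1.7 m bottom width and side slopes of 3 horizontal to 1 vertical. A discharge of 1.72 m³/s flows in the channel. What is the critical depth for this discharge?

y_c = 0.375 m

At critical depth, Q² T / (g A³) = 1, i.e. A³/T = Q²/g = 1.72²/9.81 = 0.3016.
At y = 0.317 m: A³/T = 0.1648 — short.
At y = 0.449 m: A³/T = 0.5828 — over.
At y = 0.375 m: A³/T = 0.301 — ≈ 0.3016.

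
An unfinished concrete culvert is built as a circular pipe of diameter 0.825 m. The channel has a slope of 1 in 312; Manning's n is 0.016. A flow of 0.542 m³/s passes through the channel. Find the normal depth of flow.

y_n = 0.569 m

Manning's equation rearranged: A R^(2/3) = nQ / (1·√S) = 0.016 × 0.542 / (√0.003205) = 0.1532.
At y = 0.394 m: A R^(2/3) = 0.08625 — short.
At y = 0.658 m: A R^(2/3) = 0.1819 — over.
At y = 0.569 m: A R^(2/3) = 0.1532 — matches.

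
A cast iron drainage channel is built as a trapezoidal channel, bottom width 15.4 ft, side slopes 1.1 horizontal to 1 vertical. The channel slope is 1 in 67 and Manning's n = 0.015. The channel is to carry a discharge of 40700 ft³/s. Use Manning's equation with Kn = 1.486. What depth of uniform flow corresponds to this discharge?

Manning's equation rearranged: A R^(2/3) = nQ / (1.486·√S) = 0.015 × 40700 / (1.486 × √0.01493) = 3363.
Trying y = 16.8 ft: A R^(2/3) = 2409 — too small.
Trying y = 22.2 ft: A R^(2/3) = 4335 — too large.
Trying y = 19.7 ft: A R^(2/3) = 3361 — close enough.

y_n = 19.7 ft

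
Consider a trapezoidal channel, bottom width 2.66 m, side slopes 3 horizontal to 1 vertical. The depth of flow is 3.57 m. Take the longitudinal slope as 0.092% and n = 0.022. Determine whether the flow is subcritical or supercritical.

subcritical

With bottom width b = 2.66 m and side slope z = 3: A = (b + zy)y = (2.66 + 3×3.57)×3.57 = 47.73 m²; P = b + 2y√(1+z²) = 2.66 + 2×3.57×3.162 = 25.24 m.
Hydraulic radius R = A/P = 47.73/25.24 = 1.891 m.
V = (1/n) R^(2/3) √S = (1/0.022) × 1.891^(2/3) × √0.00092 = 2.108 m/s. Hydraulic depth D_h = A/T = 47.73/24.08 = 1.982 m.
Froude number Fr = V/√(g·D_h) = 2.108/√(9.81×1.982) = 0.478, which is less than 1, so the flow is subcritical.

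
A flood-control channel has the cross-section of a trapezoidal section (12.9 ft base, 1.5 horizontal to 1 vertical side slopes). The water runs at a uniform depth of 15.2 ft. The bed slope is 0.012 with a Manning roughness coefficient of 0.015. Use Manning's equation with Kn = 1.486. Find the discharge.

With bottom width b = 12.9 ft and side slope z = 1.5: A = (b + zy)y = (12.9 + 1.5×15.2)×15.2 = 542.6 ft²; P = b + 2y√(1+z²) = 12.9 + 2×15.2×1.803 = 67.7 ft.
Hydraulic radius R = A/P = 542.6/67.7 = 8.015 ft.
Manning's equation: Q = (1.486/n) A R^(2/3) S^(1/2) = (1.486/0.015) × 542.6 × 8.015^(2/3) × 0.012^(1/2) = 23600 ft³/s.

Q = 23600 ft³/s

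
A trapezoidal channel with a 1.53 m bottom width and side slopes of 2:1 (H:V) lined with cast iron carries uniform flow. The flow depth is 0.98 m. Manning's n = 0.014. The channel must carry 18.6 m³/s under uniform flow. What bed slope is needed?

With bottom width b = 1.53 m and side slope z = 2: A = (b + zy)y = (1.53 + 2×0.98)×0.98 = 3.42 m²; P = b + 2y√(1+z²) = 1.53 + 2×0.98×2.236 = 5.913 m.
Hydraulic radius R = A/P = 3.42/5.913 = 0.5785 m.
From Manning's equation, S = [nQ / (1 A R^(2/3))]² = [0.014 × 18.6 / (1 × 3.42 × 0.5785^(2/3))]² = 0.012.

S = 0.012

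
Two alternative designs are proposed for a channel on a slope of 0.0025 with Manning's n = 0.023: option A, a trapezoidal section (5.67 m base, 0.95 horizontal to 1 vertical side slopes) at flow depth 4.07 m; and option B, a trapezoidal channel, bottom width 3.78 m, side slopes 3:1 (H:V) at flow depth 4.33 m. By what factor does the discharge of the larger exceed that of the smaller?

1.89

Channel A: With bottom width b = 5.67 m and side slope z = 0.95: A = (b + zy)y = (5.67 + 0.95×4.07)×4.07 = 38.81 m²; P = b + 2y√(1+z²) = 5.67 + 2×4.07×1.379 = 16.9 m. Hydraulic radius R = A/P = 38.81/16.9 = 2.297 m. Q_A = (1/0.023)·38.81·2.297^(2/3)·√0.0025 = 146.9 m³/s.
Channel B: With bottom width b = 3.78 m and side slope z = 3: A = (b + zy)y = (3.78 + 3×4.33)×4.33 = 72.61 m²; P = b + 2y√(1+z²) = 3.78 + 2×4.33×3.162 = 31.17 m. Hydraulic radius R = A/P = 72.61/31.17 = 2.33 m. Q_B = (1/0.023)·72.61·2.33^(2/3)·√0.0025 = 277.4 m³/s.
The larger discharge is 277.4 m³/s and the smaller is 146.9 m³/s; the ratio is 1.89.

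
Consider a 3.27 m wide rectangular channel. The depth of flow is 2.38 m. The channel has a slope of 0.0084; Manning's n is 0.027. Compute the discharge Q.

Flow area A = b·y = 3.27 × 2.38 = 7.783 m². Wetted perimeter P = b + 2y = 3.27 + 2×2.38 = 8.03 m.
Hydraulic radius R = A/P = 7.783/8.03 = 0.9692 m.
Manning's equation: Q = (1/n) A R^(2/3) S^(1/2) = (1/0.027) × 7.783 × 0.9692^(2/3) × 0.0084^(1/2) = 25.9 m³/s.

Q = 25.9 m³/s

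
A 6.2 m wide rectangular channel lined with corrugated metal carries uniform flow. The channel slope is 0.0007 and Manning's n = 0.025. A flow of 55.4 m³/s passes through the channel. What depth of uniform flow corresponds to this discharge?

Manning's equation rearranged: A R^(2/3) = nQ / (1·√S) = 0.025 × 55.4 / (√0.0007) = 52.35.
Trying y = 6.12 m: A R^(2/3) = 61.39 — over.
Trying y = 5.38 m: A R^(2/3) = 52.36 — close enough.

y_n = 5.38 m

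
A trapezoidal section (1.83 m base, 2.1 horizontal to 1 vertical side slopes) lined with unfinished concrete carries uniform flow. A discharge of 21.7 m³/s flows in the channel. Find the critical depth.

y_c = 1.48 m

At critical depth, Q² T / (g A³) = 1, i.e. A³/T = Q²/g = 21.7²/9.81 = 48.
Trying y = 1.05 m: A³/T = 12.19 — low.
Trying y = 1.48 m: A³/T = 48.51 — ≈ 48.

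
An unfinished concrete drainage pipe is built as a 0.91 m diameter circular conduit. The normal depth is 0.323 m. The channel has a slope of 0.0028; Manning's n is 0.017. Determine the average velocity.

For a circular section of diameter D = 0.91 m at depth y = 0.323 m, the central angle is θ = 2 arccos(1 − 2y/D) = 2.553 rad. Then A = (D²/8)(θ − sin θ) = 0.2068 m² and P = Dθ/2 = 1.162 m.
Hydraulic radius R = A/P = 0.2068/1.162 = 0.178 m.
From Manning's equation, V = (1/n) R^(2/3) S^(1/2) = (1/0.017) × 0.178^(2/3) × 0.0028^(1/2) = 0.985 m/s.

V = 0.985 m/s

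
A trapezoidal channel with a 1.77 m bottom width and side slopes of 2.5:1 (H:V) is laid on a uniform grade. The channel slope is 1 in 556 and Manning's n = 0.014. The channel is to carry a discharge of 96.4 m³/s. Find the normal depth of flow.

Manning's equation rearranged: A R^(2/3) = nQ / (1·√S) = 0.014 × 96.4 / (√0.001799) = 31.82.
At y = 3.1 m: A R^(2/3) = 40.34 — too large.
At y = 2.17 m: A R^(2/3) = 17.24 — too small.
At y = 2.81 m: A R^(2/3) = 31.84 — close enough.

y_n = 2.81 m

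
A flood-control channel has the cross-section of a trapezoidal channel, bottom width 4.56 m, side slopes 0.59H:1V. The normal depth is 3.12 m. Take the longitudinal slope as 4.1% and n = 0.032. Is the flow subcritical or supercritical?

With bottom width b = 4.56 m and side slope z = 0.59: A = (b + zy)y = (4.56 + 0.59×3.12)×3.12 = 19.97 m²; P = b + 2y√(1+z²) = 4.56 + 2×3.12×1.161 = 11.81 m.
Hydraulic radius R = A/P = 19.97/11.81 = 1.692 m.
V = (1/n) R^(2/3) √S = (1/0.032) × 1.692^(2/3) × √0.041 = 8.984 m/s. Hydraulic depth D_h = A/T = 19.97/8.242 = 2.423 m.
Froude number Fr = V/√(g·D_h) = 8.984/√(9.81×2.423) = 1.84, which is greater than 1, so the flow is supercritical.

supercritical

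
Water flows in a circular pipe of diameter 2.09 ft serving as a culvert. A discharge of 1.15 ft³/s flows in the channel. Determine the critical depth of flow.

At critical depth, Q² T / (g A³) = 1, i.e. A³/T = Q²/g = 1.15²/32.2 = 0.04107.
Try y = 0.303 ft: A³/T = 0.01969 — too small.
Try y = 0.427 ft: A³/T = 0.07577 — too large.
Try y = 0.365 ft: A³/T = 0.04095 — matches.

y_c = 0.365 ft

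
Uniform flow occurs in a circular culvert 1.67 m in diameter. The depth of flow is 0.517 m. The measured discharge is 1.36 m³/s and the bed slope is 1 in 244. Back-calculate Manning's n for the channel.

n = 0.012

For a circular section of diameter D = 1.67 m at depth y = 0.517 m, the central angle is θ = 2 arccos(1 − 2y/D) = 2.36 rad. Then A = (D²/8)(θ − sin θ) = 0.5773 m² and P = Dθ/2 = 1.971 m.
Hydraulic radius R = A/P = 0.5773/1.971 = 0.2929 m.
Rearranging Manning's equation: n = (1/Q) A R^(2/3) S^(1/2) = (1/1.36) × 0.5773 × 0.2929^(2/3) × √0.004098 = 0.012.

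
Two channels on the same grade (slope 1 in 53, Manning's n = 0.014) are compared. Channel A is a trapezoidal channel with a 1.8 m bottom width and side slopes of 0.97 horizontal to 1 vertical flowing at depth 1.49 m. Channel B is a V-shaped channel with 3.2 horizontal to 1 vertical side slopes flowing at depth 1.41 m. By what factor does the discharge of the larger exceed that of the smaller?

Channel A: With bottom width b = 1.8 m and side slope z = 0.97: A = (b + zy)y = (1.8 + 0.97×1.49)×1.49 = 4.835 m²; P = b + 2y√(1+z²) = 1.8 + 2×1.49×1.393 = 5.952 m. Hydraulic radius R = A/P = 4.835/5.952 = 0.8125 m. Q_A = (1/0.014)·4.835·0.8125^(2/3)·√0.01887 = 41.31 m³/s.
Channel B: For a triangular section with side slope z = 3.2: A = zy² = 3.2×1.41² = 6.362 m²; P = 2y√(1+z²) = 2×1.41×3.353 = 9.454 m. Hydraulic radius R = A/P = 6.362/9.454 = 0.6729 m. Q_B = (1/0.014)·6.362·0.6729^(2/3)·√0.01887 = 47.93 m³/s.
The larger discharge is 47.93 m³/s and the smaller is 41.31 m³/s; the ratio is 1.16.

1.16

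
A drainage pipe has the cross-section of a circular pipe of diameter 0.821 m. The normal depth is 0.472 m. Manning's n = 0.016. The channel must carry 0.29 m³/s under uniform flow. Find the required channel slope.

For a circular section of diameter D = 0.821 m at depth y = 0.472 m, the central angle is θ = 2 arccos(1 − 2y/D) = 3.442 rad. Then A = (D²/8)(θ − sin θ) = 0.315 m² and P = Dθ/2 = 1.413 m.
Hydraulic radius R = A/P = 0.315/1.413 = 0.2229 m.
From Manning's equation, S = [nQ / (1 A R^(2/3))]² = [0.016 × 0.29 / (1 × 0.315 × 0.2229^(2/3))]² = 0.00161.

S = 0.00161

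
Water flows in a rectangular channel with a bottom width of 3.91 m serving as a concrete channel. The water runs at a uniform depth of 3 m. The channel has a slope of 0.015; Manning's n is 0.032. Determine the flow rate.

Q = 50.2 m³/s

Flow area A = b·y = 3.91 × 3 = 11.73 m². Wetted perimeter P = b + 2y = 3.91 + 2×3 = 9.91 m.
Hydraulic radius R = A/P = 11.73/9.91 = 1.184 m.
Manning's equation: Q = (1/n) A R^(2/3) S^(1/2) = (1/0.032) × 11.73 × 1.184^(2/3) × 0.015^(1/2) = 50.2 m³/s.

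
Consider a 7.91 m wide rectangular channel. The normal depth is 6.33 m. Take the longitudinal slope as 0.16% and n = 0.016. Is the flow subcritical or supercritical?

subcritical

Flow area A = b·y = 7.91 × 6.33 = 50.07 m². Wetted perimeter P = b + 2y = 7.91 + 2×6.33 = 20.57 m.
Hydraulic radius R = A/P = 50.07/20.57 = 2.434 m.
V = (1/n) R^(2/3) √S = (1/0.016) × 2.434^(2/3) × √0.0016 = 4.524 m/s. Hydraulic depth D_h = A/T = 50.07/7.91 = 6.33 m.
Froude number Fr = V/√(g·D_h) = 4.524/√(9.81×6.33) = 0.574, which is less than 1, so the flow is subcritical.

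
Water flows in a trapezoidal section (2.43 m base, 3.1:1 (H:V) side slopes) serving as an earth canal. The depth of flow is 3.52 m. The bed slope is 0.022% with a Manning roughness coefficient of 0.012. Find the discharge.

With bottom width b = 2.43 m and side slope z = 3.1: A = (b + zy)y = (2.43 + 3.1×3.52)×3.52 = 46.96 m²; P = b + 2y√(1+z²) = 2.43 + 2×3.52×3.257 = 25.36 m.
Hydraulic radius R = A/P = 46.96/25.36 = 1.852 m.
Manning's equation: Q = (1/n) A R^(2/3) S^(1/2) = (1/0.012) × 46.96 × 1.852^(2/3) × 0.00022^(1/2) = 87.5 m³/s.

Q = 87.5 m³/s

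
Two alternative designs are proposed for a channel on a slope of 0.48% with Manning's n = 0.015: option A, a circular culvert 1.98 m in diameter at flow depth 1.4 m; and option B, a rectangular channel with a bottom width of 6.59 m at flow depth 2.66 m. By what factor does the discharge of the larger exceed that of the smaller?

Channel A: For a circular section of diameter D = 1.98 m at depth y = 1.4 m, the central angle is θ = 2 arccos(1 − 2y/D) = 3.996 rad. Then A = (D²/8)(θ − sin θ) = 2.327 m² and P = Dθ/2 = 3.956 m. Hydraulic radius R = A/P = 2.327/3.956 = 0.5884 m. Q_A = (1/0.015)·2.327·0.5884^(2/3)·√0.0048 = 7.549 m³/s.
Channel B: Flow area A = b·y = 6.59 × 2.66 = 17.53 m². Wetted perimeter P = b + 2y = 6.59 + 2×2.66 = 11.91 m. Hydraulic radius R = A/P = 17.53/11.91 = 1.472 m. Q_B = (1/0.015)·17.53·1.472^(2/3)·√0.0048 = 104.8 m³/s.
The larger discharge is 104.8 m³/s and the smaller is 7.549 m³/s; the ratio is 13.9.

13.9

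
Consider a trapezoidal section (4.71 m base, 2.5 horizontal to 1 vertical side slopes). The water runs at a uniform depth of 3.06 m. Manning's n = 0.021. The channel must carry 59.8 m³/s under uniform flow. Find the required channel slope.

With bottom width b = 4.71 m and side slope z = 2.5: A = (b + zy)y = (4.71 + 2.5×3.06)×3.06 = 37.82 m²; P = b + 2y√(1+z²) = 4.71 + 2×3.06×2.693 = 21.19 m.
Hydraulic radius R = A/P = 37.82/21.19 = 1.785 m.
From Manning's equation, S = [nQ / (1 A R^(2/3))]² = [0.021 × 59.8 / (1 × 37.82 × 1.785^(2/3))]² = 0.000509.

S = 0.000509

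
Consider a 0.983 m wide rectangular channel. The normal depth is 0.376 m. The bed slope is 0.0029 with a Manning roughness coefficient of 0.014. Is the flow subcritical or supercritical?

subcritical

Flow area A = b·y = 0.983 × 0.376 = 0.3696 m². Wetted perimeter P = b + 2y = 0.983 + 2×0.376 = 1.735 m.
Hydraulic radius R = A/P = 0.3696/1.735 = 0.213 m.
V = (1/n) R^(2/3) √S = (1/0.014) × 0.213^(2/3) × √0.0029 = 1.372 m/s. Hydraulic depth D_h = A/T = 0.3696/0.983 = 0.376 m.
Froude number Fr = V/√(g·D_h) = 1.372/√(9.81×0.376) = 0.714, which is less than 1, so the flow is subcritical.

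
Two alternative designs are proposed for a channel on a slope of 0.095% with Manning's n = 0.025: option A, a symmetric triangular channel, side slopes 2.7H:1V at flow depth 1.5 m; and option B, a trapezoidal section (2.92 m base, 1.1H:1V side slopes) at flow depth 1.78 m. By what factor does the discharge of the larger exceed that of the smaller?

1.88

Channel A: For a triangular section with side slope z = 2.7: A = zy² = 2.7×1.5² = 6.075 m²; P = 2y√(1+z²) = 2×1.5×2.879 = 8.638 m. Hydraulic radius R = A/P = 6.075/8.638 = 0.7033 m. Q_A = (1/0.025)·6.075·0.7033^(2/3)·√0.00095 = 5.923 m³/s.
Channel B: With bottom width b = 2.92 m and side slope z = 1.1: A = (b + zy)y = (2.92 + 1.1×1.78)×1.78 = 8.683 m²; P = b + 2y√(1+z²) = 2.92 + 2×1.78×1.487 = 8.212 m. Hydraulic radius R = A/P = 8.683/8.212 = 1.057 m. Q_B = (1/0.025)·8.683·1.057^(2/3)·√0.00095 = 11.11 m³/s.
The larger discharge is 11.11 m³/s and the smaller is 5.923 m³/s; the ratio is 1.88.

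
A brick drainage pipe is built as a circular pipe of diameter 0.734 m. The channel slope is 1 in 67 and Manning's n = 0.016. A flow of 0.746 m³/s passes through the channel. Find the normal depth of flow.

Manning's equation rearranged: A R^(2/3) = nQ / (1·√S) = 0.016 × 0.746 / (√0.01493) = 0.0977.
Try y = 0.41 m: A R^(2/3) = 0.08205 — low.
Try y = 0.459 m: A R^(2/3) = 0.0977 — ≈ 0.0977.

y_n = 0.459 m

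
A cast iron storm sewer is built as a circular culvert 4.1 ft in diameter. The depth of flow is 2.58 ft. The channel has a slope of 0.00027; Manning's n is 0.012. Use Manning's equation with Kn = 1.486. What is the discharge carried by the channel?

Q = 19.7 ft³/s

For a circular section of diameter D = 4.1 ft at depth y = 2.58 ft, the central angle is θ = 2 arccos(1 − 2y/D) = 3.665 rad. Then A = (D²/8)(θ − sin θ) = 8.75 ft² and P = Dθ/2 = 7.512 ft.
Hydraulic radius R = A/P = 8.75/7.512 = 1.165 ft.
Manning's equation: Q = (1.486/n) A R^(2/3) S^(1/2) = (1.486/0.012) × 8.75 × 1.165^(2/3) × 0.00027^(1/2) = 19.7 ft³/s.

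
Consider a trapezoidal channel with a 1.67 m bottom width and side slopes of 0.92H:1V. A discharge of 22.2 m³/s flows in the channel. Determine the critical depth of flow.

At critical depth, Q² T / (g A³) = 1, i.e. A³/T = Q²/g = 22.2²/9.81 = 50.24.
At y = 2.33 m: A³/T = 117.8 — over.
At y = 1.87 m: A³/T = 49.86 — matches.

y_c = 1.87 m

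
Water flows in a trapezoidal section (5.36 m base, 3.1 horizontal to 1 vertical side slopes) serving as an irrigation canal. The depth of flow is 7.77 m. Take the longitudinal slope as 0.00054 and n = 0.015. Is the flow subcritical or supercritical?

With bottom width b = 5.36 m and side slope z = 3.1: A = (b + zy)y = (5.36 + 3.1×7.77)×7.77 = 228.8 m²; P = b + 2y√(1+z²) = 5.36 + 2×7.77×3.257 = 55.98 m.
Hydraulic radius R = A/P = 228.8/55.98 = 4.087 m.
V = (1/n) R^(2/3) √S = (1/0.015) × 4.087^(2/3) × √0.00054 = 3.96 m/s. Hydraulic depth D_h = A/T = 228.8/53.53 = 4.274 m.
Froude number Fr = V/√(g·D_h) = 3.96/√(9.81×4.274) = 0.612, which is less than 1, so the flow is subcritical.

subcritical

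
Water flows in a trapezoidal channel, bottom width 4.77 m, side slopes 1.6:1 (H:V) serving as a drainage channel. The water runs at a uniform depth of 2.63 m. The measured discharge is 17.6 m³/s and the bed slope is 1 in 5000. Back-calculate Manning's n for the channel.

n = 0.026

With bottom width b = 4.77 m and side slope z = 1.6: A = (b + zy)y = (4.77 + 1.6×2.63)×2.63 = 23.61 m²; P = b + 2y√(1+z²) = 4.77 + 2×2.63×1.887 = 14.69 m.
Hydraulic radius R = A/P = 23.61/14.69 = 1.607 m.
Rearranging Manning's equation: n = (1/Q) A R^(2/3) S^(1/2) = (1/17.6) × 23.61 × 1.607^(2/3) × √0.0002 = 0.026.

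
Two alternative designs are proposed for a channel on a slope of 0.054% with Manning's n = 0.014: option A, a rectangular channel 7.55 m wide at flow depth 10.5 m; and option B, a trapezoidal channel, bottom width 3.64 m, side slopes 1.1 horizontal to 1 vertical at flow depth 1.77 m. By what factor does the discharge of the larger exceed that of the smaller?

Channel A: Flow area A = b·y = 7.55 × 10.5 = 79.27 m². Wetted perimeter P = b + 2y = 7.55 + 2×10.5 = 28.55 m. Hydraulic radius R = A/P = 79.27/28.55 = 2.777 m. Q_A = (1/0.014)·79.27·2.777^(2/3)·√0.00054 = 260 m³/s.
Channel B: With bottom width b = 3.64 m and side slope z = 1.1: A = (b + zy)y = (3.64 + 1.1×1.77)×1.77 = 9.889 m²; P = b + 2y√(1+z²) = 3.64 + 2×1.77×1.487 = 8.903 m. Hydraulic radius R = A/P = 9.889/8.903 = 1.111 m. Q_B = (1/0.014)·9.889·1.111^(2/3)·√0.00054 = 17.61 m³/s.
The larger discharge is 260 m³/s and the smaller is 17.61 m³/s; the ratio is 14.8.

14.8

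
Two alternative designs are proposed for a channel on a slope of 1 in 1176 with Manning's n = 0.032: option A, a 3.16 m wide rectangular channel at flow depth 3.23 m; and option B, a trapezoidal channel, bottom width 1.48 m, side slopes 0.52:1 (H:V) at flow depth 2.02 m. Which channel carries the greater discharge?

channel A

Channel A: Flow area A = b·y = 3.16 × 3.23 = 10.21 m². Wetted perimeter P = b + 2y = 3.16 + 2×3.23 = 9.62 m. Hydraulic radius R = A/P = 10.21/9.62 = 1.061 m. Q_A = (1/0.032)·10.21·1.061^(2/3)·√0.0008503 = 9.676 m³/s.
Channel B: With bottom width b = 1.48 m and side slope z = 0.52: A = (b + zy)y = (1.48 + 0.52×2.02)×2.02 = 5.111 m²; P = b + 2y√(1+z²) = 1.48 + 2×2.02×1.127 = 6.034 m. Hydraulic radius R = A/P = 5.111/6.034 = 0.8472 m. Q_B = (1/0.032)·5.111·0.8472^(2/3)·√0.0008503 = 4.17 m³/s.
Q_A = 9.676 m³/s vs Q_B = 4.17 m³/s, so channel A carries more.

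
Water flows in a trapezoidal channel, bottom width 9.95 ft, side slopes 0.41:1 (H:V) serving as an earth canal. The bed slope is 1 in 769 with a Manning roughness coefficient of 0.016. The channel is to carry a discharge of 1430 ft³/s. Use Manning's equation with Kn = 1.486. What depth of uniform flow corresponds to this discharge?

Manning's equation rearranged: A R^(2/3) = nQ / (1.486·√S) = 0.016 × 1430 / (1.486 × √0.0013) = 427.
Try y = 7.46 ft: A R^(2/3) = 233.1 — too small.
Try y = 11.7 ft: A R^(2/3) = 497.5 — too large.
Try y = 10.7 ft: A R^(2/3) = 426.6 — close enough.

y_n = 10.7 ft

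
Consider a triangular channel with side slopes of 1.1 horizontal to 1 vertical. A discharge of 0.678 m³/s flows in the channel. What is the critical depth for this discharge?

y_c = 0.6 m

At critical depth, Q² T / (g A³) = 1, i.e. A³/T = Q²/g = 0.678²/9.81 = 0.04686.
Trying y = 0.537 m: A³/T = 0.02702 — too small.
Trying y = 0.76 m: A³/T = 0.1534 — too large.
Trying y = 0.6 m: A³/T = 0.04704 — ≈ 0.04686.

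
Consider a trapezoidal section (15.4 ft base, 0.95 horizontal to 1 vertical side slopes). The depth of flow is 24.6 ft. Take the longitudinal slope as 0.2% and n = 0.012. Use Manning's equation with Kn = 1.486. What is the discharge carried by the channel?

Q = 26800 ft³/s

With bottom width b = 15.4 ft and side slope z = 0.95: A = (b + zy)y = (15.4 + 0.95×24.6)×24.6 = 953.7 ft²; P = b + 2y√(1+z²) = 15.4 + 2×24.6×1.379 = 83.26 ft.
Hydraulic radius R = A/P = 953.7/83.26 = 11.45 ft.
Manning's equation: Q = (1.486/n) A R^(2/3) S^(1/2) = (1.486/0.012) × 953.7 × 11.45^(2/3) × 0.002^(1/2) = 26800 ft³/s.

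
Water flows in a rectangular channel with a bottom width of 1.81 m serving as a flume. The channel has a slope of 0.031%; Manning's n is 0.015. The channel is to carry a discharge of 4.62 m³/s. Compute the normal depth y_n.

Manning's equation rearranged: A R^(2/3) = nQ / (1·√S) = 0.015 × 4.62 / (√0.00031) = 3.936.
Trying y = 3.32 m: A R^(2/3) = 4.788 — high.
Trying y = 2.25 m: A R^(2/3) = 3.041 — low.
Trying y = 2.8 m: A R^(2/3) = 3.934 — close enough.

y_n = 2.8 m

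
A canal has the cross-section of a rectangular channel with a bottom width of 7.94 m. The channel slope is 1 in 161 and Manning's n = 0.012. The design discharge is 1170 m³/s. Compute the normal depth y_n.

y_n = 11 m

Manning's equation rearranged: A R^(2/3) = nQ / (1·√S) = 0.012 × 1170 / (√0.006211) = 178.1.
Try y = 12.8 m: A R^(2/3) = 212.8 — too large.
Try y = 9.55 m: A R^(2/3) = 150.8 — too small.
Try y = 11 m: A R^(2/3) = 178.3 — ≈ 178.1.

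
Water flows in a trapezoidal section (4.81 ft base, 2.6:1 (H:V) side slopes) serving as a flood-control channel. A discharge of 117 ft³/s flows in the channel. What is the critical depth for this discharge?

At critical depth, Q² T / (g A³) = 1, i.e. A³/T = Q²/g = 117²/32.2 = 425.1.
Trying y = 1.57 ft: A³/T = 209.7 — short.
Trying y = 2.38 ft: A³/T = 1044 — over.
Trying y = 1.89 ft: A³/T = 424.1 — matches.

y_c = 1.89 ft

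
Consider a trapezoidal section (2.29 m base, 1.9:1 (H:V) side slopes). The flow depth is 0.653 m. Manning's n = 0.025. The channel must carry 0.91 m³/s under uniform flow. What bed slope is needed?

With bottom width b = 2.29 m and side slope z = 1.9: A = (b + zy)y = (2.29 + 1.9×0.653)×0.653 = 2.306 m²; P = b + 2y√(1+z²) = 2.29 + 2×0.653×2.147 = 5.094 m.
Hydraulic radius R = A/P = 2.306/5.094 = 0.4526 m.
From Manning's equation, S = [nQ / (1 A R^(2/3))]² = [0.025 × 0.91 / (1 × 2.306 × 0.4526^(2/3))]² = 0.00028.

S = 0.00028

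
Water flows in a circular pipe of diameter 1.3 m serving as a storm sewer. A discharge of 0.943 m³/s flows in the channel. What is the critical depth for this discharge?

y_c = 0.513 m

At critical depth, Q² T / (g A³) = 1, i.e. A³/T = Q²/g = 0.943²/9.81 = 0.09065.
Try y = 0.598 m: A³/T = 0.1635 — too large.
Try y = 0.37 m: A³/T = 0.0257 — too small.
Try y = 0.513 m: A³/T = 0.09083 — close enough.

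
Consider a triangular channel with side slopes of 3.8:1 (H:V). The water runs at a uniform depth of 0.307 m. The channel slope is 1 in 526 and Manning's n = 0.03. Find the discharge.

Q = 0.146 m³/s

For a triangular section with side slope z = 3.8: A = zy² = 3.8×0.307² = 0.3581 m²; P = 2y√(1+z²) = 2×0.307×3.929 = 2.413 m.
Hydraulic radius R = A/P = 0.3581/2.413 = 0.1484 m.
Manning's equation: Q = (1/n) A R^(2/3) S^(1/2) = (1/0.03) × 0.3581 × 0.1484^(2/3) × 0.001901^(1/2) = 0.146 m³/s.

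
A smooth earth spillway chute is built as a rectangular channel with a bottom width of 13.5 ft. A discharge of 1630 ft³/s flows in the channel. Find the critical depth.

For a rectangular channel, critical depth y_c = (q²/g)^(1/3) where q = Q/b = 1630/13.5 = 120.7 ft²/s.
So y_c = (120.7²/32.2)^(1/3) = 7.68 ft.

y_c = 7.68 ft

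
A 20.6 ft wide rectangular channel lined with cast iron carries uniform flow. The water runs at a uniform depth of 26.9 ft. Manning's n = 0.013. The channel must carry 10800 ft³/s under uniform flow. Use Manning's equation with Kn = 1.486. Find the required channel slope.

Flow area A = b·y = 20.6 × 26.9 = 554.1 ft². Wetted perimeter P = b + 2y = 20.6 + 2×26.9 = 74.4 ft.
Hydraulic radius R = A/P = 554.1/74.4 = 7.448 ft.
From Manning's equation, S = [nQ / (1.486 A R^(2/3))]² = [0.013 × 10800 / (1.486 × 554.1 × 7.448^(2/3))]² = 0.002.

S = 0.002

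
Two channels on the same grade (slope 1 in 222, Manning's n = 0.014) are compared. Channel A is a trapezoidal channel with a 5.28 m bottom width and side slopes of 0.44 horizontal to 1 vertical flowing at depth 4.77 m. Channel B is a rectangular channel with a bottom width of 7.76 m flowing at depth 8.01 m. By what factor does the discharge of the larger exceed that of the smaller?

Channel A: With bottom width b = 5.28 m and side slope z = 0.44: A = (b + zy)y = (5.28 + 0.44×4.77)×4.77 = 35.2 m²; P = b + 2y√(1+z²) = 5.28 + 2×4.77×1.093 = 15.7 m. Hydraulic radius R = A/P = 35.2/15.7 = 2.241 m. Q_A = (1/0.014)·35.2·2.241^(2/3)·√0.004505 = 289 m³/s.
Channel B: Flow area A = b·y = 7.76 × 8.01 = 62.16 m². Wetted perimeter P = b + 2y = 7.76 + 2×8.01 = 23.78 m. Hydraulic radius R = A/P = 62.16/23.78 = 2.614 m. Q_B = (1/0.014)·62.16·2.614^(2/3)·√0.004505 = 565.4 m³/s.
The larger discharge is 565.4 m³/s and the smaller is 289 m³/s; the ratio is 1.96.

1.96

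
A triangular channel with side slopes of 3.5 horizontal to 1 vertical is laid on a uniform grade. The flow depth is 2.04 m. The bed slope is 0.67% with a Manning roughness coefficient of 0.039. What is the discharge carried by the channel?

Q = 30.2 m³/s

For a triangular section with side slope z = 3.5: A = zy² = 3.5×2.04² = 14.57 m²; P = 2y√(1+z²) = 2×2.04×3.64 = 14.85 m.
Hydraulic radius R = A/P = 14.57/14.85 = 0.9808 m.
Manning's equation: Q = (1/n) A R^(2/3) S^(1/2) = (1/0.039) × 14.57 × 0.9808^(2/3) × 0.0067^(1/2) = 30.2 m³/s.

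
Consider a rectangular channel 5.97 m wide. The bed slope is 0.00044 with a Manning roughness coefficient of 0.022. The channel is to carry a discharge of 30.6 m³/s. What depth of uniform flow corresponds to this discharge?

y_n = 3.81 m

Manning's equation rearranged: A R^(2/3) = nQ / (1·√S) = 0.022 × 30.6 / (√0.00044) = 32.09.
Try y = 4.58 m: A R^(2/3) = 40.57 — over.
Try y = 3.35 m: A R^(2/3) = 27.11 — short.
Try y = 3.81 m: A R^(2/3) = 32.06 — matches.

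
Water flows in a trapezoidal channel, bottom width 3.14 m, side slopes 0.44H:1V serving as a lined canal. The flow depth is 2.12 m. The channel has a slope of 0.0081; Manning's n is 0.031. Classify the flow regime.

With bottom width b = 3.14 m and side slope z = 0.44: A = (b + zy)y = (3.14 + 0.44×2.12)×2.12 = 8.634 m²; P = b + 2y√(1+z²) = 3.14 + 2×2.12×1.093 = 7.772 m.
Hydraulic radius R = A/P = 8.634/7.772 = 1.111 m.
V = (1/n) R^(2/3) √S = (1/0.031) × 1.111^(2/3) × √0.0081 = 3.114 m/s. Hydraulic depth D_h = A/T = 8.634/5.006 = 1.725 m.
Froude number Fr = V/√(g·D_h) = 3.114/√(9.81×1.725) = 0.757, which is less than 1, so the flow is subcritical.

subcritical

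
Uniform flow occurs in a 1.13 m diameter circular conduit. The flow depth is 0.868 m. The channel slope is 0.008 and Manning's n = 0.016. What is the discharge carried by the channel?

Q = 2.26 m³/s

For a circular section of diameter D = 1.13 m at depth y = 0.868 m, the central angle is θ = 2 arccos(1 − 2y/D) = 4.274 rad. Then A = (D²/8)(θ − sin θ) = 0.8266 m² and P = Dθ/2 = 2.415 m.
Hydraulic radius R = A/P = 0.8266/2.415 = 0.3423 m.
Manning's equation: Q = (1/n) A R^(2/3) S^(1/2) = (1/0.016) × 0.8266 × 0.3423^(2/3) × 0.008^(1/2) = 2.26 m³/s.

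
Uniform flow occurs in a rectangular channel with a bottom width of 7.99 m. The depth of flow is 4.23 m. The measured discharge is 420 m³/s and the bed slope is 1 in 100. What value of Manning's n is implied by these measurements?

n = 0.013

Flow area A = b·y = 7.99 × 4.23 = 33.8 m². Wetted perimeter P = b + 2y = 7.99 + 2×4.23 = 16.45 m.
Hydraulic radius R = A/P = 33.8/16.45 = 2.055 m.
Rearranging Manning's equation: n = (1/Q) A R^(2/3) S^(1/2) = (1/420) × 33.8 × 2.055^(2/3) × √0.01 = 0.013.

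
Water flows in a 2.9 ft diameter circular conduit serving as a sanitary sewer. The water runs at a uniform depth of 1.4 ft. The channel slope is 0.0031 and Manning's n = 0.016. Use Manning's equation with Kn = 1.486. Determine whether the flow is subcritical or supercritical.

subcritical

For a circular section of diameter D = 2.9 ft at depth y = 1.4 ft, the central angle is θ = 2 arccos(1 − 2y/D) = 3.073 rad. Then A = (D²/8)(θ − sin θ) = 3.158 ft² and P = Dθ/2 = 4.455 ft.
Hydraulic radius R = A/P = 3.158/4.455 = 0.7087 ft.
V = (1.486/n) R^(2/3) √S = (1.486/0.016) × 0.7087^(2/3) × √0.0031 = 4.111 ft/s. Hydraulic depth D_h = A/T = 3.158/2.898 = 1.089 ft.
Froude number Fr = V/√(g·D_h) = 4.111/√(32.2×1.089) = 0.694, which is less than 1, so the flow is subcritical.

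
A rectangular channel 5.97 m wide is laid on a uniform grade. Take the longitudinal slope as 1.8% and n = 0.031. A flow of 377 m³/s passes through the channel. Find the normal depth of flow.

Manning's equation rearranged: A R^(2/3) = nQ / (1·√S) = 0.031 × 377 / (√0.018) = 87.11.
At y = 9.64 m: A R^(2/3) = 99.67 — high.
At y = 5.91 m: A R^(2/3) = 55.7 — low.
At y = 8.59 m: A R^(2/3) = 87.15 — ≈ 87.11.

y_n = 8.59 m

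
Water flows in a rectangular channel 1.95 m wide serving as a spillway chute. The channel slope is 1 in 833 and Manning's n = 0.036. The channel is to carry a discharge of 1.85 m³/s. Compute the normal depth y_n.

y_n = 1.42 m

Manning's equation rearranged: A R^(2/3) = nQ / (1·√S) = 0.036 × 1.85 / (√0.0012) = 1.922.
Try y = 0.987 m: A R^(2/3) = 1.197 — too small.
Try y = 1.66 m: A R^(2/3) = 2.339 — too large.
Try y = 1.42 m: A R^(2/3) = 1.922 — matches.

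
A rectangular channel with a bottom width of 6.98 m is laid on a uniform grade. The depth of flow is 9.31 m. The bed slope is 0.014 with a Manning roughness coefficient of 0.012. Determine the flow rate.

Q = 1190 m³/s

Flow area A = b·y = 6.98 × 9.31 = 64.98 m². Wetted perimeter P = b + 2y = 6.98 + 2×9.31 = 25.6 m.
Hydraulic radius R = A/P = 64.98/25.6 = 2.538 m.
Manning's equation: Q = (1/n) A R^(2/3) S^(1/2) = (1/0.012) × 64.98 × 2.538^(2/3) × 0.014^(1/2) = 1190 m³/s.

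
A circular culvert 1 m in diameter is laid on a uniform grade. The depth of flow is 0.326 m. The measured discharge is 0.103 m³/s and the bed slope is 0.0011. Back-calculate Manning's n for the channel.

For a circular section of diameter D = 1 m at depth y = 0.326 m, the central angle is θ = 2 arccos(1 − 2y/D) = 2.431 rad. Then A = (D²/8)(θ − sin θ) = 0.2223 m² and P = Dθ/2 = 1.215 m.
Hydraulic radius R = A/P = 0.2223/1.215 = 0.1829 m.
Rearranging Manning's equation: n = (1/Q) A R^(2/3) S^(1/2) = (1/0.103) × 0.2223 × 0.1829^(2/3) × √0.0011 = 0.0231.

n = 0.0231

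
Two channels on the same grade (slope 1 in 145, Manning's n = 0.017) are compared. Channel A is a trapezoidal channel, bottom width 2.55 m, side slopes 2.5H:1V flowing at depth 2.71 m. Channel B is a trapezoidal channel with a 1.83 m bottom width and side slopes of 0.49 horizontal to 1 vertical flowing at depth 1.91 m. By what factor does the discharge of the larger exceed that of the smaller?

Channel A: With bottom width b = 2.55 m and side slope z = 2.5: A = (b + zy)y = (2.55 + 2.5×2.71)×2.71 = 25.27 m²; P = b + 2y√(1+z²) = 2.55 + 2×2.71×2.693 = 17.14 m. Hydraulic radius R = A/P = 25.27/17.14 = 1.474 m. Q_A = (1/0.017)·25.27·1.474^(2/3)·√0.006897 = 159.9 m³/s.
Channel B: With bottom width b = 1.83 m and side slope z = 0.49: A = (b + zy)y = (1.83 + 0.49×1.91)×1.91 = 5.283 m²; P = b + 2y√(1+z²) = 1.83 + 2×1.91×1.114 = 6.084 m. Hydraulic radius R = A/P = 5.283/6.084 = 0.8683 m. Q_B = (1/0.017)·5.283·0.8683^(2/3)·√0.006897 = 23.49 m³/s.
The larger discharge is 159.9 m³/s and the smaller is 23.49 m³/s; the ratio is 6.81.

6.81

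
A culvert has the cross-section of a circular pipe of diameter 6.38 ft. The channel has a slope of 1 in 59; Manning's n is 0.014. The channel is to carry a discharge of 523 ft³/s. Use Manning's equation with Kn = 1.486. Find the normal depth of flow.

Manning's equation rearranged: A R^(2/3) = nQ / (1.486·√S) = 0.014 × 523 / (1.486 × √0.01695) = 37.85.
Try y = 4.02 ft: A R^(2/3) = 31.56 — low.
Try y = 5.58 ft: A R^(2/3) = 45.84 — high.
Try y = 4.59 ft: A R^(2/3) = 37.84 — close enough.

y_n = 4.59 ft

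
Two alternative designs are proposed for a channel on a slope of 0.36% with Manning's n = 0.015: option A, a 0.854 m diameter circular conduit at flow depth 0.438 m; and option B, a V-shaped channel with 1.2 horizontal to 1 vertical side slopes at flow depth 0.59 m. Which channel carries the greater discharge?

channel B

Channel A: For a circular section of diameter D = 0.854 m at depth y = 0.438 m, the central angle is θ = 2 arccos(1 − 2y/D) = 3.193 rad. Then A = (D²/8)(θ − sin θ) = 0.2958 m² and P = Dθ/2 = 1.363 m. Hydraulic radius R = A/P = 0.2958/1.363 = 0.2169 m. Q_A = (1/0.015)·0.2958·0.2169^(2/3)·√0.0036 = 0.4272 m³/s.
Channel B: For a triangular section with side slope z = 1.2: A = zy² = 1.2×0.59² = 0.4177 m²; P = 2y√(1+z²) = 2×0.59×1.562 = 1.843 m. Hydraulic radius R = A/P = 0.4177/1.843 = 0.2266 m. Q_B = (1/0.015)·0.4177·0.2266^(2/3)·√0.0036 = 0.6211 m³/s.
Q_A = 0.4272 m³/s vs Q_B = 0.6211 m³/s, so channel B carries more.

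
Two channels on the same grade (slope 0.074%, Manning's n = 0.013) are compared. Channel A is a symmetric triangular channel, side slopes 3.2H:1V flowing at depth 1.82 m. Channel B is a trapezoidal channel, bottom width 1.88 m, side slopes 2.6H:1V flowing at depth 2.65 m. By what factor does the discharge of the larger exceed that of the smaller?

Channel A: For a triangular section with side slope z = 3.2: A = zy² = 3.2×1.82² = 10.6 m²; P = 2y√(1+z²) = 2×1.82×3.353 = 12.2 m. Hydraulic radius R = A/P = 10.6/12.2 = 0.8686 m. Q_A = (1/0.013)·10.6·0.8686^(2/3)·√0.00074 = 20.19 m³/s.
Channel B: With bottom width b = 1.88 m and side slope z = 2.6: A = (b + zy)y = (1.88 + 2.6×2.65)×2.65 = 23.24 m²; P = b + 2y√(1+z²) = 1.88 + 2×2.65×2.786 = 16.64 m. Hydraulic radius R = A/P = 23.24/16.64 = 1.396 m. Q_B = (1/0.013)·23.24·1.396^(2/3)·√0.00074 = 60.75 m³/s.
The larger discharge is 60.75 m³/s and the smaller is 20.19 m³/s; the ratio is 3.01.

3.01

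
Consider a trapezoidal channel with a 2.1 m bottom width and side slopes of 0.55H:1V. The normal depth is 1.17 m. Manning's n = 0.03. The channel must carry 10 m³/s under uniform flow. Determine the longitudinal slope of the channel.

S = 0.0148

With bottom width b = 2.1 m and side slope z = 0.55: A = (b + zy)y = (2.1 + 0.55×1.17)×1.17 = 3.21 m²; P = b + 2y√(1+z²) = 2.1 + 2×1.17×1.141 = 4.771 m.
Hydraulic radius R = A/P = 3.21/4.771 = 0.6729 m.
From Manning's equation, S = [nQ / (1 A R^(2/3))]² = [0.03 × 10 / (1 × 3.21 × 0.6729^(2/3))]² = 0.0148.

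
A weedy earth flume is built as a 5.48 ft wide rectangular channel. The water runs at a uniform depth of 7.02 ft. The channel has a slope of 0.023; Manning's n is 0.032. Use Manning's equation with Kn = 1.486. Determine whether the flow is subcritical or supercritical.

subcritical

Flow area A = b·y = 5.48 × 7.02 = 38.47 ft². Wetted perimeter P = b + 2y = 5.48 + 2×7.02 = 19.52 ft.
Hydraulic radius R = A/P = 38.47/19.52 = 1.971 ft.
V = (1.486/n) R^(2/3) √S = (1.486/0.032) × 1.971^(2/3) × √0.023 = 11.07 ft/s. Hydraulic depth D_h = A/T = 38.47/5.48 = 7.02 ft.
Froude number Fr = V/√(g·D_h) = 11.07/√(32.2×7.02) = 0.736, which is less than 1, so the flow is subcritical.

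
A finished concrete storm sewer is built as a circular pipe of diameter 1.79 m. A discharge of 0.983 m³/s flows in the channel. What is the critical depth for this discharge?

At critical depth, Q² T / (g A³) = 1, i.e. A³/T = Q²/g = 0.983²/9.81 = 0.0985.
Trying y = 0.336 m: A³/T = 0.02505 — too small.
Trying y = 0.477 m: A³/T = 0.09849 — matches.

y_c = 0.477 m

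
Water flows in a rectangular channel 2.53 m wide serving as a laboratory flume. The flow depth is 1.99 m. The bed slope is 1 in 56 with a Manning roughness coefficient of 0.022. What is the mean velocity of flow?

V = 5.12 m/s

Flow area A = b·y = 2.53 × 1.99 = 5.035 m². Wetted perimeter P = b + 2y = 2.53 + 2×1.99 = 6.51 m.
Hydraulic radius R = A/P = 5.035/6.51 = 0.7734 m.
From Manning's equation, V = (1/n) R^(2/3) S^(1/2) = (1/0.022) × 0.7734^(2/3) × 0.01786^(1/2) = 5.12 m/s.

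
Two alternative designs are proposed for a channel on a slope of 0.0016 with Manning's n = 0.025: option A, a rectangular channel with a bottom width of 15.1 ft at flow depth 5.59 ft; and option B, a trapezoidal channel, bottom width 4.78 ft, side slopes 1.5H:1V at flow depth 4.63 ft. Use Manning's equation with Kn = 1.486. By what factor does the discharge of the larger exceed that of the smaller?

Channel A: Flow area A = b·y = 15.1 × 5.59 = 84.41 ft². Wetted perimeter P = b + 2y = 15.1 + 2×5.59 = 26.28 ft. Hydraulic radius R = A/P = 84.41/26.28 = 3.212 ft. Q_A = (1.486/0.025)·84.41·3.212^(2/3)·√0.0016 = 436.9 ft³/s.
Channel B: With bottom width b = 4.78 ft and side slope z = 1.5: A = (b + zy)y = (4.78 + 1.5×4.63)×4.63 = 54.29 ft²; P = b + 2y√(1+z²) = 4.78 + 2×4.63×1.803 = 21.47 ft. Hydraulic radius R = A/P = 54.29/21.47 = 2.528 ft. Q_B = (1.486/0.025)·54.29·2.528^(2/3)·√0.0016 = 239.5 ft³/s.
The larger discharge is 436.9 ft³/s and the smaller is 239.5 ft³/s; the ratio is 1.82.

1.82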